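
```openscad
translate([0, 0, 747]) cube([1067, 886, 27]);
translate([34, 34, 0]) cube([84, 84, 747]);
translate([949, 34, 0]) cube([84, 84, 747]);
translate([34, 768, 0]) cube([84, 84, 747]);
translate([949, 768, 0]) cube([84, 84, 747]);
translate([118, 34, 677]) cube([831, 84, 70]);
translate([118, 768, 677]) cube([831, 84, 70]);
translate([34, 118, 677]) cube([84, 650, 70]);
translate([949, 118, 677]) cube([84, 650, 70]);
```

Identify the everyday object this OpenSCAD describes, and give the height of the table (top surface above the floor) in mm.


A table. The table height is 774 mm.

A 1067×886×27 slab sits at z = 747 on four 84 mm square posts — a table. The top surface is at 747 + 27 = 774 mm.


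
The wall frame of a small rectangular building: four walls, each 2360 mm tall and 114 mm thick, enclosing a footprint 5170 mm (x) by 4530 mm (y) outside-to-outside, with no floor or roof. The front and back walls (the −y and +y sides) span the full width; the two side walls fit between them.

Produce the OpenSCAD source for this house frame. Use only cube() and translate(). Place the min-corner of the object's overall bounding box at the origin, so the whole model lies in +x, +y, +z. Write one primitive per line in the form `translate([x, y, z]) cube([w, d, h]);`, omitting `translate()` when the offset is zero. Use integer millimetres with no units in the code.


cube([5170, 114, 2360]);
translate([0, 4416, 0]) cube([5170, 114, 2360]);
translate([0, 114, 0]) cube([114, 4302, 2360]);
translate([5056, 114, 0]) cube([114, 4302, 2360]);


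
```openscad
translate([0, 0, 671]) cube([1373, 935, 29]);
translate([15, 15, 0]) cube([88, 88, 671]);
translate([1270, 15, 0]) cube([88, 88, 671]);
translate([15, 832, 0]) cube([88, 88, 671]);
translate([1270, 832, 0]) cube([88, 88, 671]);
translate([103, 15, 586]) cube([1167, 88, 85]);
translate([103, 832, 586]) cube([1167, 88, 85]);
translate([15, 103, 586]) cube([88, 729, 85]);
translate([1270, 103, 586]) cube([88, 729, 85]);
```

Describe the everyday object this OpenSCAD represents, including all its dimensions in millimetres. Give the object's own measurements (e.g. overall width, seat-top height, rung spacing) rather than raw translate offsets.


A table: top 1373 mm (x) × 935 mm (y), 29 mm thick, upper face at z = 700 mm, on four 88×88 mm square legs, each inset 15 mm from the nearest pair of top edges from z = 0 to the bottom of the top. Four apron rails, 88 mm thick and 85 mm tall, run between adjacent legs with their top edges flush with the underside of the top and their outer faces flush with the legs' outer faces.


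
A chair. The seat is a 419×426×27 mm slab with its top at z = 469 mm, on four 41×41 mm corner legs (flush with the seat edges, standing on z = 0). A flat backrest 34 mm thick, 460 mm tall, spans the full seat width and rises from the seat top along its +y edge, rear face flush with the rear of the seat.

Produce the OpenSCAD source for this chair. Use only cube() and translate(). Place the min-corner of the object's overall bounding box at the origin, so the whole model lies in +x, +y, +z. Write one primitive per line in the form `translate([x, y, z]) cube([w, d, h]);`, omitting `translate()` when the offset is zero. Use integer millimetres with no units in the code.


translate([0, 0, 442]) cube([419, 426, 27]);
cube([41, 41, 442]);
translate([378, 0, 0]) cube([41, 41, 442]);
translate([0, 385, 0]) cube([41, 41, 442]);
translate([378, 385, 0]) cube([41, 41, 442]);
translate([0, 392, 469]) cube([419, 34, 460]);


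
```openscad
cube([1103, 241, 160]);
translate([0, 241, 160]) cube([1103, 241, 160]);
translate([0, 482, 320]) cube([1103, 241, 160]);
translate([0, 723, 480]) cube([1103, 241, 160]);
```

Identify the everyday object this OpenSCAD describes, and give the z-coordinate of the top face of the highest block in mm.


A staircase. The total rise is 640 mm.

4 identical blocks, each offset up and back from the previous — a staircase. Each step is 160 mm tall and there are 4 of them, so the total rise is 4 × 160 = 640 mm.


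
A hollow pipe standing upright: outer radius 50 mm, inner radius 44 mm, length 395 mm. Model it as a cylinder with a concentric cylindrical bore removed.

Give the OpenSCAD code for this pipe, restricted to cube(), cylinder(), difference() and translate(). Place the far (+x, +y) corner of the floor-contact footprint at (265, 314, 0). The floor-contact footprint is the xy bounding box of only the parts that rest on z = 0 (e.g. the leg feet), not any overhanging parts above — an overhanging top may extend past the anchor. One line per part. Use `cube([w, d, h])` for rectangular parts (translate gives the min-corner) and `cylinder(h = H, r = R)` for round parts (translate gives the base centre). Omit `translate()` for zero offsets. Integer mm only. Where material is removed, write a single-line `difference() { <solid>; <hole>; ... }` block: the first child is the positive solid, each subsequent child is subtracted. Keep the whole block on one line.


difference() { translate([215, 264, 0]) cylinder(h = 395, r = 50); translate([215, 264, 0]) cylinder(h = 395, r = 44); }


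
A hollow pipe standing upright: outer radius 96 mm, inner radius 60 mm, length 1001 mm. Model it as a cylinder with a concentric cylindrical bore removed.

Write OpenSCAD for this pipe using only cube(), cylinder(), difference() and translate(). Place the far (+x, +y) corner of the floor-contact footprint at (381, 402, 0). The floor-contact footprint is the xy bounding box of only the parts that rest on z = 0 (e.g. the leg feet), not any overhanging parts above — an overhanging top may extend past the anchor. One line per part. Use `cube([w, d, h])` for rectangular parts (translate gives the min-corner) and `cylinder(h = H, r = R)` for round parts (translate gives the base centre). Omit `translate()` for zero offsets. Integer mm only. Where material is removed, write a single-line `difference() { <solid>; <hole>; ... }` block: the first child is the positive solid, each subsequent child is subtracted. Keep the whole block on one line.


difference() { translate([285, 306, 0]) cylinder(h = 1001, r = 96); translate([285, 306, 0]) cylinder(h = 1001, r = 60); }


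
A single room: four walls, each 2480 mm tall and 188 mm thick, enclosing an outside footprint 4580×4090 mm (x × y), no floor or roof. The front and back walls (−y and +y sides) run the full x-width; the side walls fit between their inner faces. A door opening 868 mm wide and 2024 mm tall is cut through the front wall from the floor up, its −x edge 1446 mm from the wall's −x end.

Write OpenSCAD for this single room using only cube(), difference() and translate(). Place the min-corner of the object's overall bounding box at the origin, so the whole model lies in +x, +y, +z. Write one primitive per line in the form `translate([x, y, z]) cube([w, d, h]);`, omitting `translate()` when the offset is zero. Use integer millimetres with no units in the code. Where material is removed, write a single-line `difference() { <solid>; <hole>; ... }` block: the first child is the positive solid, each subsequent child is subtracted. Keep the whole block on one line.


difference() { cube([4580, 188, 2480]); translate([1446, 0, 0]) cube([868, 188, 2024]); }
translate([0, 3902, 0]) cube([4580, 188, 2480]);
translate([0, 188, 0]) cube([188, 3714, 2480]);
translate([4392, 188, 0]) cube([188, 3714, 2480]);


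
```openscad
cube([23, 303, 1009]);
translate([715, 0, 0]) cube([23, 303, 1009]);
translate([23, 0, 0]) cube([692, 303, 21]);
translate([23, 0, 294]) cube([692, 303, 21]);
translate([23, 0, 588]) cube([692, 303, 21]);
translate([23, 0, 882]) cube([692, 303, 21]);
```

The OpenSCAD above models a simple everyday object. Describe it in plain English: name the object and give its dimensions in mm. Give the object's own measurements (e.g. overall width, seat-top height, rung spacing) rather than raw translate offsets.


An open bookshelf. Two side panels, each 23 mm thick, 303 mm deep and 1009 mm tall, stand 738 mm apart (outside-to-outside). Between them sit 4 shelves, each 21 mm thick and 303 mm deep, spanning the full gap between the sides. The bottom shelf rests on the floor (its underside at z = 0) and the clear gap between one shelf's top and the next shelf's underside is 273 mm.


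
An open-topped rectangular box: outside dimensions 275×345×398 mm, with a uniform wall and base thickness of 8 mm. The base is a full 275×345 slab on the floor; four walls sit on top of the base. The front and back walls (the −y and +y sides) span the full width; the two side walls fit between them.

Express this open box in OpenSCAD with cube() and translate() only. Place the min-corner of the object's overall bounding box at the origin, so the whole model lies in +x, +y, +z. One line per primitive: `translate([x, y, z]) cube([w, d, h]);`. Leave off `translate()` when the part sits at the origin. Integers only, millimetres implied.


cube([275, 345, 8]);
translate([0, 0, 8]) cube([275, 8, 390]);
translate([0, 337, 8]) cube([275, 8, 390]);
translate([0, 8, 8]) cube([8, 329, 390]);
translate([267, 8, 8]) cube([8, 329, 390]);


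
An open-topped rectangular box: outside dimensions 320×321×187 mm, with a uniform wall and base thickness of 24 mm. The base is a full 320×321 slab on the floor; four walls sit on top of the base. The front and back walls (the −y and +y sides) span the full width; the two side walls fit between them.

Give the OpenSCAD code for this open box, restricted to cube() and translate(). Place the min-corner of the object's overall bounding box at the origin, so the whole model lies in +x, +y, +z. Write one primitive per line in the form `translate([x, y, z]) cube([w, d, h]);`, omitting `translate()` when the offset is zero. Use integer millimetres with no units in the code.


cube([320, 321, 24]);
translate([0, 0, 24]) cube([320, 24, 163]);
translate([0, 297, 24]) cube([320, 24, 163]);
translate([0, 24, 24]) cube([24, 273, 163]);
translate([296, 24, 24]) cube([24, 273, 163]);


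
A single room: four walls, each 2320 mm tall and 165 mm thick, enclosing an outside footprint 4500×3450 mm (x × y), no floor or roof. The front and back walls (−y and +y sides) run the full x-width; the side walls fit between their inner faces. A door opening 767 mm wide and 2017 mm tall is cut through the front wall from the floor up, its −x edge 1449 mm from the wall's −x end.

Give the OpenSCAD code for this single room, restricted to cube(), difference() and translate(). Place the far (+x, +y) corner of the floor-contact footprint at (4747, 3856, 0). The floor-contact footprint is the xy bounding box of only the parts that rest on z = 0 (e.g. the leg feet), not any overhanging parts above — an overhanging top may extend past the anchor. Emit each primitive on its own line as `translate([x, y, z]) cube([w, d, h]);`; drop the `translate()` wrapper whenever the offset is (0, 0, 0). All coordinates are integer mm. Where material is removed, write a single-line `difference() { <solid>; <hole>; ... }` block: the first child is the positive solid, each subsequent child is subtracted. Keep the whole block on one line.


difference() { translate([247, 406, 0]) cube([4500, 165, 2320]); translate([1696, 406, 0]) cube([767, 165, 2017]); }
translate([247, 3691, 0]) cube([4500, 165, 2320]);
translate([247, 571, 0]) cube([165, 3120, 2320]);
translate([4582, 571, 0]) cube([165, 3120, 2320]);


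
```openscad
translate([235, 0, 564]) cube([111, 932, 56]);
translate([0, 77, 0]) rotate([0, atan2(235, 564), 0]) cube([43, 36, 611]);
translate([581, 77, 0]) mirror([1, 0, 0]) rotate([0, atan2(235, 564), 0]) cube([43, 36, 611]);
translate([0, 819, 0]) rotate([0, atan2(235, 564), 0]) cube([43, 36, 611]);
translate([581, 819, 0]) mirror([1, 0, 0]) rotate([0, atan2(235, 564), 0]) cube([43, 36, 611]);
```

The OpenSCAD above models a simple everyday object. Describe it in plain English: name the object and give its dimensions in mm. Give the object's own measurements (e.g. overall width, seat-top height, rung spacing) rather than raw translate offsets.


A sawhorse. A 111×932×56 mm beam (x, y, z) sits on two A-frame leg pairs. Each pair is two raked legs of 43×36 mm section (36 mm along y) splaying symmetrically in x. Each leg rises 564 mm vertically over 235 mm of horizontal reach and is 611 mm long along its own axis. Every leg's outer bottom edge rests on the floor and its outer top edge meets a bottom edge of the beam — the left legs (tilting toward +x) meet the beam's −x bottom edge, the right legs (their mirror images, tilting toward −x) meet its +x bottom edge — so the leg tops tuck under the beam, the beam's underside is 564 mm above the floor, and the feet are 581 mm apart outside-to-outside with the beam centred between them. The two leg pairs are set in 77 mm from either end of the beam.


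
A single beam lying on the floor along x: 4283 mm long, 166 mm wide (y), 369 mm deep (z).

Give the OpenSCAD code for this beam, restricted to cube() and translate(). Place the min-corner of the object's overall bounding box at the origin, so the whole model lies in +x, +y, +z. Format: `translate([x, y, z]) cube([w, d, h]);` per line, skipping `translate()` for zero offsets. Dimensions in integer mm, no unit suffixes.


cube([4283, 166, 369]);


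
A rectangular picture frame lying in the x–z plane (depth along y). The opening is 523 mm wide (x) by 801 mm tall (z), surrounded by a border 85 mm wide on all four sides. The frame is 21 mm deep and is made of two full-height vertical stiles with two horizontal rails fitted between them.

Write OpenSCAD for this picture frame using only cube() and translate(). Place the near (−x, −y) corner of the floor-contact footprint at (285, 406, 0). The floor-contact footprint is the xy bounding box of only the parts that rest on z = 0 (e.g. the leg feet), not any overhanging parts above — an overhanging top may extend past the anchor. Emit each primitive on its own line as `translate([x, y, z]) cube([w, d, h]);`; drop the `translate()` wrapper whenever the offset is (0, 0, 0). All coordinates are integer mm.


translate([285, 406, 0]) cube([85, 21, 971]);
translate([893, 406, 0]) cube([85, 21, 971]);
translate([370, 406, 0]) cube([523, 21, 85]);
translate([370, 406, 886]) cube([523, 21, 85]);


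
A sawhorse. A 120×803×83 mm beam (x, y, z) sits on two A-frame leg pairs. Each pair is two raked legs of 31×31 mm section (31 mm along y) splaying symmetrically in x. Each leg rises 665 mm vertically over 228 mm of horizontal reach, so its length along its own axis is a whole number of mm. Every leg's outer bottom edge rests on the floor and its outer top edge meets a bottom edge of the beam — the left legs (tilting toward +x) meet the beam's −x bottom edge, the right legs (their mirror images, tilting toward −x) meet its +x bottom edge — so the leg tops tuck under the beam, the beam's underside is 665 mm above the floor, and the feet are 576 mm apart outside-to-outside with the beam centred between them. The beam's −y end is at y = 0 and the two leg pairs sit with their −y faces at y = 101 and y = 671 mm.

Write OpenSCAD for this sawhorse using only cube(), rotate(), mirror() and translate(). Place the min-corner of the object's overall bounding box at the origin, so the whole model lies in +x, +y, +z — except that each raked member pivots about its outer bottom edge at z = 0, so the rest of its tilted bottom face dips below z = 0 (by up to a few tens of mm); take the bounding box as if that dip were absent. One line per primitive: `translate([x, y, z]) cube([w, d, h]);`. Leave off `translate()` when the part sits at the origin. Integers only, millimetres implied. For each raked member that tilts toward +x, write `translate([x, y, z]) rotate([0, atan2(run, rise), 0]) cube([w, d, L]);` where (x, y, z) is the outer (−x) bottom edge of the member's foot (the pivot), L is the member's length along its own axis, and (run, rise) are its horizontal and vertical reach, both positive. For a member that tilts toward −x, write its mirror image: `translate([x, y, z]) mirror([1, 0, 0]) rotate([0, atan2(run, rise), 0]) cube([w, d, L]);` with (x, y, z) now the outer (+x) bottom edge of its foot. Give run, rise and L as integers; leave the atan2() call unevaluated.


translate([228, 0, 665]) cube([120, 803, 83]);
translate([0, 101, 0]) rotate([0, atan2(228, 665), 0]) cube([31, 31, 703]);
translate([576, 101, 0]) mirror([1, 0, 0]) rotate([0, atan2(228, 665), 0]) cube([31, 31, 703]);
translate([0, 671, 0]) rotate([0, atan2(228, 665), 0]) cube([31, 31, 703]);
translate([576, 671, 0]) mirror([1, 0, 0]) rotate([0, atan2(228, 665), 0]) cube([31, 31, 703]);


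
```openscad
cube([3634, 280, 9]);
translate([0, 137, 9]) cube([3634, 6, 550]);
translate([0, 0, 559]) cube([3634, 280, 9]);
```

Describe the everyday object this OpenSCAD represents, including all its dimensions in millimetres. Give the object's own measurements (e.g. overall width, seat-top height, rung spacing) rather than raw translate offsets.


An I-beam lying along x, 3634 mm long. Overall section height 568 mm. Two flanges 280 mm wide (y) and 9 mm thick, one on the floor and one at the top; a web 6 mm thick runs between them, centred on the flange width.


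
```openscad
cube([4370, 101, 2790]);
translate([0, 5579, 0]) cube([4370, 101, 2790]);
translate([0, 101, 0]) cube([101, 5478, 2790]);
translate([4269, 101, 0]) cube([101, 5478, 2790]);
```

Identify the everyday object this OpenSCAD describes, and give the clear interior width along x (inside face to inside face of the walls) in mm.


A house (or room) frame. The interior width is 4168 mm.

Four 2790 mm walls enclosing a rectangle with no floor or roof — a room or house frame. Outside width is 4370 mm and wall thickness is 101 mm, so the interior width is 4370 − 2 × 101 = 4168 mm.


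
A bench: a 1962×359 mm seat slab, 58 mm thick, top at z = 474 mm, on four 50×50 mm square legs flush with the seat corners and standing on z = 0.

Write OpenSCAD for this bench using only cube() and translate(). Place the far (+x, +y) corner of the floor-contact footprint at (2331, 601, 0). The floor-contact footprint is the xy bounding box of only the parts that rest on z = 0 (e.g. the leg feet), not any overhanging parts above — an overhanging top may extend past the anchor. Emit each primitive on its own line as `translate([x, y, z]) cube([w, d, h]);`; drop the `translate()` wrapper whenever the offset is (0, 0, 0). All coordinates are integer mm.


// leg_h = 474 − 58 = 416
translate([369, 242, 416]) cube([1962, 359, 58]);
translate([369, 242, 0]) cube([50, 50, 416]);
translate([369, 551, 0]) cube([50, 50, 416]);
translate([2281, 242, 0]) cube([50, 50, 416]);
translate([2281, 551, 0]) cube([50, 50, 416]);


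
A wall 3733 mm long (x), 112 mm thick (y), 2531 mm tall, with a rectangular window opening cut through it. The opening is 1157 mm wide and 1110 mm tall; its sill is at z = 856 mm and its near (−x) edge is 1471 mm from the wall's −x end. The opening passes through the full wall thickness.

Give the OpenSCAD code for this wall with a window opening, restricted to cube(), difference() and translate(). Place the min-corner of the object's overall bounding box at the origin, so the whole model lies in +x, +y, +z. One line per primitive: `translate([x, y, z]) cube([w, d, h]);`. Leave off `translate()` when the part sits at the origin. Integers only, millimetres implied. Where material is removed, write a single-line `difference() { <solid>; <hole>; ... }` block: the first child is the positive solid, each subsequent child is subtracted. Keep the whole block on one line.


difference() { cube([3733, 112, 2531]); translate([1471, 0, 856]) cube([1157, 112, 1110]); }


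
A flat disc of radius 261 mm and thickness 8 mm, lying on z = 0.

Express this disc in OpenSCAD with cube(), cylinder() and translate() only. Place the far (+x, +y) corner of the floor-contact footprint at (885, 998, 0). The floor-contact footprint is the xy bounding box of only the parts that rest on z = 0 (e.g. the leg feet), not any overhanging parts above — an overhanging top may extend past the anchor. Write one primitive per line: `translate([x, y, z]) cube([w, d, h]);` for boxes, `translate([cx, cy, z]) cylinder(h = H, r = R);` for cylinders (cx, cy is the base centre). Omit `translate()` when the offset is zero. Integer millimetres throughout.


translate([624, 737, 0]) cylinder(h = 8, r = 261);


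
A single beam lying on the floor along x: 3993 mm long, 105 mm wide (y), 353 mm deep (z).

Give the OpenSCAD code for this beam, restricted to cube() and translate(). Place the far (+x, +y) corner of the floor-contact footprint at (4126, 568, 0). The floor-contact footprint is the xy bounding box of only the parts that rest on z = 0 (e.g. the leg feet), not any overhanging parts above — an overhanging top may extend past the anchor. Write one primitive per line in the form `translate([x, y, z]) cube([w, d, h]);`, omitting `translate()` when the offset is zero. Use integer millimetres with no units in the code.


translate([133, 463, 0]) cube([3993, 105, 353]);


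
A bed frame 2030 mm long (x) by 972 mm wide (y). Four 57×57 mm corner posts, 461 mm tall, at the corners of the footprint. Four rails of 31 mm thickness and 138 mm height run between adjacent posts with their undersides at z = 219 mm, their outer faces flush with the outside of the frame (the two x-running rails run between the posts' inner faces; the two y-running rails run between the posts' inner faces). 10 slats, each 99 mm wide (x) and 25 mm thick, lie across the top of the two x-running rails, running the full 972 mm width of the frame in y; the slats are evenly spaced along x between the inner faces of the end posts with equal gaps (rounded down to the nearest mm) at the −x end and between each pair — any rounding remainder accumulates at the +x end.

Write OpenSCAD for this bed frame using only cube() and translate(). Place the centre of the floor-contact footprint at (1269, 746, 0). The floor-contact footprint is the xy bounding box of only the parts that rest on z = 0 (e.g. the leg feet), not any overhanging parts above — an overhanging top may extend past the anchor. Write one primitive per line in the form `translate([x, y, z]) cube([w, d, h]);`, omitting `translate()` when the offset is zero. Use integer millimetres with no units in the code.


translate([254, 260, 0]) cube([57, 57, 461]);
translate([254, 1175, 0]) cube([57, 57, 461]);
translate([2227, 260, 0]) cube([57, 57, 461]);
translate([2227, 1175, 0]) cube([57, 57, 461]);
translate([311, 260, 219]) cube([1916, 31, 138]);
translate([311, 1201, 219]) cube([1916, 31, 138]);
translate([254, 317, 219]) cube([31, 858, 138]);
translate([2253, 317, 219]) cube([31, 858, 138]);
translate([395, 260, 357]) cube([99, 972, 25]);
translate([578, 260, 357]) cube([99, 972, 25]);
translate([761, 260, 357]) cube([99, 972, 25]);
translate([944, 260, 357]) cube([99, 972, 25]);
translate([1127, 260, 357]) cube([99, 972, 25]);
translate([1310, 260, 357]) cube([99, 972, 25]);
translate([1493, 260, 357]) cube([99, 972, 25]);
translate([1676, 260, 357]) cube([99, 972, 25]);
translate([1859, 260, 357]) cube([99, 972, 25]);
translate([2042, 260, 357]) cube([99, 972, 25]);


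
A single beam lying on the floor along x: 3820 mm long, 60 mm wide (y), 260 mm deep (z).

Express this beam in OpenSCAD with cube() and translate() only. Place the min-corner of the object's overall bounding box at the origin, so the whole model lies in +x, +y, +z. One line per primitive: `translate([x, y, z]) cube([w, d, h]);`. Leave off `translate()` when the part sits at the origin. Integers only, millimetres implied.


cube([3820, 60, 260]);


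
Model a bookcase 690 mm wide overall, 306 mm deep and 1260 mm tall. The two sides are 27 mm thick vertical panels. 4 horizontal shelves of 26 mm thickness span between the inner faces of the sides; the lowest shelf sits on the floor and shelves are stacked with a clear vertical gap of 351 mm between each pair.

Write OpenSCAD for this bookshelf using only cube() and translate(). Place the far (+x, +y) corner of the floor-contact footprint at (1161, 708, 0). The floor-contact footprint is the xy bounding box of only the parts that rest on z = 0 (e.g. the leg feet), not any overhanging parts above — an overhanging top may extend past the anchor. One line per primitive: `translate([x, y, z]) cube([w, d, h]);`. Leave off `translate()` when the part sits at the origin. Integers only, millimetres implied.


translate([471, 402, 0]) cube([27, 306, 1260]);
translate([1134, 402, 0]) cube([27, 306, 1260]);
translate([498, 402, 0]) cube([636, 306, 26]);
translate([498, 402, 377]) cube([636, 306, 26]);
translate([498, 402, 754]) cube([636, 306, 26]);
translate([498, 402, 1131]) cube([636, 306, 26]);


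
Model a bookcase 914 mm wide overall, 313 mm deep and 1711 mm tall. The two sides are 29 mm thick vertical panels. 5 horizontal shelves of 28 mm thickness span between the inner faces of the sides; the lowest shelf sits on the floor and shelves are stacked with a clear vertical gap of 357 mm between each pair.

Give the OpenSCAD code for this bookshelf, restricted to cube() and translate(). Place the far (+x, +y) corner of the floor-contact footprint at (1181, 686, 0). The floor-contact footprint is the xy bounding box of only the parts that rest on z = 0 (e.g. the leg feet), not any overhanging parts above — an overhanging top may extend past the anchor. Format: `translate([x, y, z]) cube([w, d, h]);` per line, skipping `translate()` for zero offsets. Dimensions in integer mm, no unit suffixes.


translate([267, 373, 0]) cube([29, 313, 1711]);
translate([1152, 373, 0]) cube([29, 313, 1711]);
translate([296, 373, 0]) cube([856, 313, 28]);
translate([296, 373, 385]) cube([856, 313, 28]);
translate([296, 373, 770]) cube([856, 313, 28]);
translate([296, 373, 1155]) cube([856, 313, 28]);
translate([296, 373, 1540]) cube([856, 313, 28]);


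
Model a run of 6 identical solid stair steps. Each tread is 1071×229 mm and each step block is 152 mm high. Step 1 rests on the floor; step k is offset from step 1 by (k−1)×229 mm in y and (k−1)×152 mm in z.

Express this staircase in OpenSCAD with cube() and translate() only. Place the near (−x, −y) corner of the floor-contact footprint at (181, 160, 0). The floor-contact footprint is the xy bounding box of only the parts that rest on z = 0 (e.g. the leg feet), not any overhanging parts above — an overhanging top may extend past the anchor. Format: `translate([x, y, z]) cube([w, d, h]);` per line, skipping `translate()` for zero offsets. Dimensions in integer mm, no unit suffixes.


translate([181, 160, 0]) cube([1071, 229, 152]);
translate([181, 389, 152]) cube([1071, 229, 152]);
translate([181, 618, 304]) cube([1071, 229, 152]);
translate([181, 847, 456]) cube([1071, 229, 152]);
translate([181, 1076, 608]) cube([1071, 229, 152]);
translate([181, 1305, 760]) cube([1071, 229, 152]);


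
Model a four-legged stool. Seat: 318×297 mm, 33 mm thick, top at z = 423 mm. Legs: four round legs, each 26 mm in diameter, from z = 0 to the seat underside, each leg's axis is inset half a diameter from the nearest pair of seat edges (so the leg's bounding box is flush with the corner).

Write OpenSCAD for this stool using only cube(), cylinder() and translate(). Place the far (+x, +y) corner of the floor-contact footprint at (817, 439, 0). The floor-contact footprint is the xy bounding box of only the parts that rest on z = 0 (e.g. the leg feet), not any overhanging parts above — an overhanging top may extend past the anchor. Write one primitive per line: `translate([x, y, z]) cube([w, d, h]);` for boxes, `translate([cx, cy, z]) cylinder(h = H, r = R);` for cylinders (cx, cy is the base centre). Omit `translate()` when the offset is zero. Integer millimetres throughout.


translate([499, 142, 390]) cube([318, 297, 33]);
translate([512, 155, 0]) cylinder(h = 390, r = 13);
translate([804, 155, 0]) cylinder(h = 390, r = 13);
translate([512, 426, 0]) cylinder(h = 390, r = 13);
translate([804, 426, 0]) cylinder(h = 390, r = 13);


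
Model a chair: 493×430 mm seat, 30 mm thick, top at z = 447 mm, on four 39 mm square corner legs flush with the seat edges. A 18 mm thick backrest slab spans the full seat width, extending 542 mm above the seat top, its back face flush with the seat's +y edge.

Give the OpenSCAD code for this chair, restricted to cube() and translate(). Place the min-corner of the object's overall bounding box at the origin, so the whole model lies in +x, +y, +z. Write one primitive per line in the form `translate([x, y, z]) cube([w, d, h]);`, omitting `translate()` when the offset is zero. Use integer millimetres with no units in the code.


// leg_h = 447 - 30 = 417
translate([0, 0, 417]) cube([493, 430, 30]);
cube([39, 39, 417]);
translate([454, 0, 0]) cube([39, 39, 417]);
translate([0, 391, 0]) cube([39, 39, 417]);
translate([454, 391, 0]) cube([39, 39, 417]);
translate([0, 412, 447]) cube([493, 18, 542]);


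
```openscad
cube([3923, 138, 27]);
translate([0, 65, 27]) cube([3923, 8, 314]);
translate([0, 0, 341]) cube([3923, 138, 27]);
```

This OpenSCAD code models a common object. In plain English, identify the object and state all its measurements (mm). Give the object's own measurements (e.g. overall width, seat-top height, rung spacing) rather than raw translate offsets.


An I-beam lying along x, 3923 mm long. Overall section height 368 mm. Two flanges 138 mm wide (y) and 27 mm thick, one on the floor and one at the top; a web 8 mm thick runs between them, centred on the flange width.


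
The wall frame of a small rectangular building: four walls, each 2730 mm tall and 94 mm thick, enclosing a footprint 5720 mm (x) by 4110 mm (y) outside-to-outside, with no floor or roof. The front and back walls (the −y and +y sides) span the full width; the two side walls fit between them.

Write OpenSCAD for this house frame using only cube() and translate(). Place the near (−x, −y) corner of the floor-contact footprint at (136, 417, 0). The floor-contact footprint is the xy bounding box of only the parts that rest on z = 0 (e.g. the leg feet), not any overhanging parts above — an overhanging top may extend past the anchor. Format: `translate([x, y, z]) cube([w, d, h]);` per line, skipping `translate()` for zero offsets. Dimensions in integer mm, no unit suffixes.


translate([136, 417, 0]) cube([5720, 94, 2730]);
translate([136, 4433, 0]) cube([5720, 94, 2730]);
translate([136, 511, 0]) cube([94, 3922, 2730]);
translate([5762, 511, 0]) cube([94, 3922, 2730]);


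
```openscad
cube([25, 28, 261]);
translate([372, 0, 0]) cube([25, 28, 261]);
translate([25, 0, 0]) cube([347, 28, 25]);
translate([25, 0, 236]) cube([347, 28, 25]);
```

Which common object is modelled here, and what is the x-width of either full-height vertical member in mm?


A picture frame. The border width is 25 mm.

Four thin pieces enclosing a rectangular opening — a picture frame. The two full-height stiles are 261 mm tall; the top rail sits at z = 236 and is 25 mm tall, so the border above the opening is 261 − 236 = 25 mm, matching the stile x-width.


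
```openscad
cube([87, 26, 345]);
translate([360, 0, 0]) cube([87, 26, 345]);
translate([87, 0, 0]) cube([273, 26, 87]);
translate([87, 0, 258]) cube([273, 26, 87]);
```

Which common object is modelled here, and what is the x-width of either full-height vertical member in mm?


A picture frame. The border width is 87 mm.

Four thin pieces enclosing a rectangular opening — a picture frame. The two full-height stiles are 345 mm tall; the top rail sits at z = 258 and is 87 mm tall, so the border above the opening is 345 − 258 = 87 mm, matching the stile x-width.


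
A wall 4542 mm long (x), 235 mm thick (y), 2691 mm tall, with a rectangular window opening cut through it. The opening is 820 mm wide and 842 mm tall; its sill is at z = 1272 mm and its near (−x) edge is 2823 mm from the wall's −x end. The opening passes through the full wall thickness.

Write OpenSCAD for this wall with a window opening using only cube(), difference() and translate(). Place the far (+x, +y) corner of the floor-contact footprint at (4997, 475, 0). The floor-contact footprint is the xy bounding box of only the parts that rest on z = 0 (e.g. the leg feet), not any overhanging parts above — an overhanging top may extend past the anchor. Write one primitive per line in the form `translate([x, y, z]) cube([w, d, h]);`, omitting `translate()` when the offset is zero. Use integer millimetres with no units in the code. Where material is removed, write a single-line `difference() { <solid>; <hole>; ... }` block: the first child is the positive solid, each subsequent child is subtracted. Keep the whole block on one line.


difference() { translate([455, 240, 0]) cube([4542, 235, 2691]); translate([3278, 240, 1272]) cube([820, 235, 842]); }


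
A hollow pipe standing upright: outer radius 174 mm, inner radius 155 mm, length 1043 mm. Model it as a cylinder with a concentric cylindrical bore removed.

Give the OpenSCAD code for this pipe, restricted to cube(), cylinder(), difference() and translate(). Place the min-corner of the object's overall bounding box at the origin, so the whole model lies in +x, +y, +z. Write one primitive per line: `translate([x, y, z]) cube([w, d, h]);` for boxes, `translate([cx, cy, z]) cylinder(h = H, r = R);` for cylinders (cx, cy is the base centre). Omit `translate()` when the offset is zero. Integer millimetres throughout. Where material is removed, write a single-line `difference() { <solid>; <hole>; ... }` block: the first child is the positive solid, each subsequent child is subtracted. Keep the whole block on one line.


difference() { translate([174, 174, 0]) cylinder(h = 1043, r = 174); translate([174, 174, 0]) cylinder(h = 1043, r = 155); }


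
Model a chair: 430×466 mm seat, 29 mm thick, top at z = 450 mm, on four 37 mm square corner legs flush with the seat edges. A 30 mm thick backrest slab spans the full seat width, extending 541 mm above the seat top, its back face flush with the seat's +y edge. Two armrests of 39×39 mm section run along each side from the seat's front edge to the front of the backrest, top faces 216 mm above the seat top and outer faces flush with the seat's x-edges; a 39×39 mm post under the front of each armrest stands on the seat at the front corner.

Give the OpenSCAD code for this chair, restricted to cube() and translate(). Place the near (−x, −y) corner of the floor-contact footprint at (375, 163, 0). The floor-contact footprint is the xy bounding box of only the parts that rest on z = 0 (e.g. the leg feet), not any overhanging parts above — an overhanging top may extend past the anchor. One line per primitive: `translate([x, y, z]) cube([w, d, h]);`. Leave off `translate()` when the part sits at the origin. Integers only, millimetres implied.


translate([375, 163, 421]) cube([430, 466, 29]);
translate([375, 163, 0]) cube([37, 37, 421]);
translate([768, 163, 0]) cube([37, 37, 421]);
translate([375, 592, 0]) cube([37, 37, 421]);
translate([768, 592, 0]) cube([37, 37, 421]);
translate([375, 599, 450]) cube([430, 30, 541]);
translate([375, 163, 627]) cube([39, 436, 39]);
translate([766, 163, 627]) cube([39, 436, 39]);
translate([375, 163, 450]) cube([39, 39, 177]);
translate([766, 163, 450]) cube([39, 39, 177]);


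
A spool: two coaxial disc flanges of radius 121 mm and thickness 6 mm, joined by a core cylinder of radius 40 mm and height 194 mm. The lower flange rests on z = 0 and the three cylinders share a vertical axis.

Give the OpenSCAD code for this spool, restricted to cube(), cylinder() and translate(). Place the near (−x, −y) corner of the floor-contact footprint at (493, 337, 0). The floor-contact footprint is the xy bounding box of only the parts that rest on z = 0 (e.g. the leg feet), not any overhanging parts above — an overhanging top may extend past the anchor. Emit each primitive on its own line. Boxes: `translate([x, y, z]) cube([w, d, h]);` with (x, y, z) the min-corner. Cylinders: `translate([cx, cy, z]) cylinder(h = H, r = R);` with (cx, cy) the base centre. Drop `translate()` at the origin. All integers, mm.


translate([614, 458, 0]) cylinder(h = 6, r = 121);
translate([614, 458, 6]) cylinder(h = 194, r = 40);
translate([614, 458, 200]) cylinder(h = 6, r = 121);


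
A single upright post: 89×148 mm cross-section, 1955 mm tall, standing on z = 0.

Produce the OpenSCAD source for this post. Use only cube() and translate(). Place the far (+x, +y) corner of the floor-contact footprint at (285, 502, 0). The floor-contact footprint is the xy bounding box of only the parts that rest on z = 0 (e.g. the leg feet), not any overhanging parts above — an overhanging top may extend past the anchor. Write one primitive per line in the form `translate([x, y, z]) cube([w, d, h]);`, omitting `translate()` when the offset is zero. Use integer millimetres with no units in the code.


translate([196, 354, 0]) cube([89, 148, 1955]);


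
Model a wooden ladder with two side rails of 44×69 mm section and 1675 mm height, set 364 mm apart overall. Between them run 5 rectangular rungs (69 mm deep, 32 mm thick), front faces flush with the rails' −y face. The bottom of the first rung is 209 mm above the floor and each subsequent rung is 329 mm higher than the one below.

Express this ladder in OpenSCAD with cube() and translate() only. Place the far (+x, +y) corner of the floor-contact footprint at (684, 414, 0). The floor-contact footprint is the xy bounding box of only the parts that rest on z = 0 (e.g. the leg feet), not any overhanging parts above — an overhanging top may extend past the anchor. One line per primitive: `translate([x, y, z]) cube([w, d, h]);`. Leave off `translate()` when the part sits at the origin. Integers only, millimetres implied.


translate([320, 345, 0]) cube([44, 69, 1675]);
translate([640, 345, 0]) cube([44, 69, 1675]);
translate([364, 345, 209]) cube([276, 69, 32]);
translate([364, 345, 538]) cube([276, 69, 32]);
translate([364, 345, 867]) cube([276, 69, 32]);
translate([364, 345, 1196]) cube([276, 69, 32]);
translate([364, 345, 1525]) cube([276, 69, 32]);


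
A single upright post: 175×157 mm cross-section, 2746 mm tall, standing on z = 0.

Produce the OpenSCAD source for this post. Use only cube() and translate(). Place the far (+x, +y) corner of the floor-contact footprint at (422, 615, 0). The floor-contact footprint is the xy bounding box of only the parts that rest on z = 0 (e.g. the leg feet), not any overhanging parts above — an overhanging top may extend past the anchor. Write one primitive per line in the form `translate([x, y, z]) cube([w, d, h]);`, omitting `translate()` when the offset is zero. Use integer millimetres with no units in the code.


translate([247, 458, 0]) cube([175, 157, 2746]);


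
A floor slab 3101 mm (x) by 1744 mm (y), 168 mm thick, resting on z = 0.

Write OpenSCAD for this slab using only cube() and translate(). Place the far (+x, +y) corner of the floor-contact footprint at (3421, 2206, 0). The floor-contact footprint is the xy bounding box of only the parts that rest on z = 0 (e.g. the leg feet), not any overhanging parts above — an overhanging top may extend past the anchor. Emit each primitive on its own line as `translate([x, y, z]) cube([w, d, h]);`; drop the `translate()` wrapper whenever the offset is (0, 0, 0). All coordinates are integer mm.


translate([320, 462, 0]) cube([3101, 1744, 168]);


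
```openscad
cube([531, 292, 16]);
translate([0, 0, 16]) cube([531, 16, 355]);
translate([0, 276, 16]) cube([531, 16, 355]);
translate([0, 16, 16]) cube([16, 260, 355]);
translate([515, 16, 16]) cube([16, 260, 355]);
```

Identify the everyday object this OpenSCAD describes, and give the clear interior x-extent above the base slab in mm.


An open box. The internal width is 499 mm.

A 531×292 base slab with four walls standing on it — an open box. The base is 531 mm wide and the walls are 16 mm thick, so the internal width is 531 − 2 × 16 = 499 mm.


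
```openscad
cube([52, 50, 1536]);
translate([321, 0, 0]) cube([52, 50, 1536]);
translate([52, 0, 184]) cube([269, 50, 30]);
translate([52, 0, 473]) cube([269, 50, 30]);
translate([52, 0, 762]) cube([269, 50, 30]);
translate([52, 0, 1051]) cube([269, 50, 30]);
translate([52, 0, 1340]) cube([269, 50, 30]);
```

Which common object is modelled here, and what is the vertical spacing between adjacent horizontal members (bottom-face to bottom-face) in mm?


A ladder. The rung spacing is 289 mm.

Two tall 52×50 posts with 5 short bars between them — a ladder. Adjacent rungs sit at z = 184 and z = 473, so the spacing is 473 − 184 = 289 mm.
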